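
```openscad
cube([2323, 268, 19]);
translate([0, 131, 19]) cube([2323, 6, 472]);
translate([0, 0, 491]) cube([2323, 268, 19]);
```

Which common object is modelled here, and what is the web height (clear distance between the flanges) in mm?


An I-beam. The web height is 472 mm.

Two wide flanges with a thin centred web — an I-beam. Overall 510 mm minus two 19 mm flanges gives a web of 510 − 2·19 = 472 mm.


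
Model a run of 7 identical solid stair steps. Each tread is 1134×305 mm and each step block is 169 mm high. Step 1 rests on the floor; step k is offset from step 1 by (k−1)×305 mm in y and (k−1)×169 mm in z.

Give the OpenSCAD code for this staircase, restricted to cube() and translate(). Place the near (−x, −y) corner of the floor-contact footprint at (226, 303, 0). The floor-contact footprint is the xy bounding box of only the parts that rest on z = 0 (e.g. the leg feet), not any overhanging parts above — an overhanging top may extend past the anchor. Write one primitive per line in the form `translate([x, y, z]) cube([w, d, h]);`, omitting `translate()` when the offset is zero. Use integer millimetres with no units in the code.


translate([226, 303, 0]) cube([1134, 305, 169]);
translate([226, 608, 169]) cube([1134, 305, 169]);
translate([226, 913, 338]) cube([1134, 305, 169]);
translate([226, 1218, 507]) cube([1134, 305, 169]);
translate([226, 1523, 676]) cube([1134, 305, 169]);
translate([226, 1828, 845]) cube([1134, 305, 169]);
translate([226, 2133, 1014]) cube([1134, 305, 169]);


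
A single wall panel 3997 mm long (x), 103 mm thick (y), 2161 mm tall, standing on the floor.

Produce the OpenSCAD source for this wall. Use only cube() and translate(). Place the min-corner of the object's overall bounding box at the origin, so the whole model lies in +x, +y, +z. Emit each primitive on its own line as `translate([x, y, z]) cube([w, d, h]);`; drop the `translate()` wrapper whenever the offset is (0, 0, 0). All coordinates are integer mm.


cube([3997, 103, 2161]);


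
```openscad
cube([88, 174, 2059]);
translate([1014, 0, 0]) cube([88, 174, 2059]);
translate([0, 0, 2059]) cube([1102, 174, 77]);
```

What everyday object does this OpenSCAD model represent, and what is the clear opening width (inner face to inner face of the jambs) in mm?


A door frame. The clear opening width is 926 mm.

Two 2059 mm tall posts with a header on top — a door frame. The left jamb is 88 mm wide at x = 0; the right jamb starts at x = 1014. The clear opening is 1014 − 88 = 926 mm.


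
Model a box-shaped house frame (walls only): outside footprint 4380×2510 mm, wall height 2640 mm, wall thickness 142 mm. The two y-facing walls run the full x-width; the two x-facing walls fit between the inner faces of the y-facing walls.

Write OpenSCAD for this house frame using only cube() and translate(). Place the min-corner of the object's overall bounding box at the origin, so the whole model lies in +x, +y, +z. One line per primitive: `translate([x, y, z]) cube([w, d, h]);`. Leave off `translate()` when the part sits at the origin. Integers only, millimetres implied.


cube([4380, 142, 2640]);
translate([0, 2368, 0]) cube([4380, 142, 2640]);
translate([0, 142, 0]) cube([142, 2226, 2640]);
translate([4238, 142, 0]) cube([142, 2226, 2640]);


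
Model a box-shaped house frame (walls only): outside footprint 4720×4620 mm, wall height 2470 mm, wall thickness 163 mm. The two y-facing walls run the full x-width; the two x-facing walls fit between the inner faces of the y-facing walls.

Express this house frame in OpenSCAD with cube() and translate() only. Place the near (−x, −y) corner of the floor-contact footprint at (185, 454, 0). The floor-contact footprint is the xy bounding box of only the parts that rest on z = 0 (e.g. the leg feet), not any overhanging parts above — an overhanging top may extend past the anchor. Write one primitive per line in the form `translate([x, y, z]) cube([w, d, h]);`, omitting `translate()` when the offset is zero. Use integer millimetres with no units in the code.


translate([185, 454, 0]) cube([4720, 163, 2470]);
translate([185, 4911, 0]) cube([4720, 163, 2470]);
translate([185, 617, 0]) cube([163, 4294, 2470]);
translate([4742, 617, 0]) cube([163, 4294, 2470]);


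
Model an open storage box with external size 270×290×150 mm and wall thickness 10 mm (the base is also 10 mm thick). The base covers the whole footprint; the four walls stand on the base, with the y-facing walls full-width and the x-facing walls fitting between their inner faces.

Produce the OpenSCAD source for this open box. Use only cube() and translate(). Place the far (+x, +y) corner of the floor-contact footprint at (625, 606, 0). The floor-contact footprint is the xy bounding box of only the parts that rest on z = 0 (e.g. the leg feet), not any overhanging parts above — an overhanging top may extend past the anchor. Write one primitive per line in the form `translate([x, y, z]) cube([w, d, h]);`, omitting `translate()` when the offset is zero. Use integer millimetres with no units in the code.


translate([355, 316, 0]) cube([270, 290, 10]);
translate([355, 316, 10]) cube([270, 10, 140]);
translate([355, 596, 10]) cube([270, 10, 140]);
translate([355, 326, 10]) cube([10, 270, 140]);
translate([615, 326, 10]) cube([10, 270, 140]);


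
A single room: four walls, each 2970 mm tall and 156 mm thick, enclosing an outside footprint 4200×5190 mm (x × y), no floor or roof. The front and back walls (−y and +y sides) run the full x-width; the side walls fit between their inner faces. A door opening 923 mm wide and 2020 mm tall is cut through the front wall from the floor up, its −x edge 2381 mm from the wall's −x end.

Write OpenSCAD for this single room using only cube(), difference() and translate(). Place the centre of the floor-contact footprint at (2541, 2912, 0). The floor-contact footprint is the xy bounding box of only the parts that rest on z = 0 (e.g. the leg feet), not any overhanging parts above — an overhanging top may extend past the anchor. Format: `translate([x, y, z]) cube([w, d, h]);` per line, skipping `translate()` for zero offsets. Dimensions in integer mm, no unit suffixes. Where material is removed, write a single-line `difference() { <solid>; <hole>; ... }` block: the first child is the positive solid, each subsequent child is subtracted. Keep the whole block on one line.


difference() { translate([441, 317, 0]) cube([4200, 156, 2970]); translate([2822, 317, 0]) cube([923, 156, 2020]); }
translate([441, 5351, 0]) cube([4200, 156, 2970]);
translate([441, 473, 0]) cube([156, 4878, 2970]);
translate([4485, 473, 0]) cube([156, 4878, 2970]);


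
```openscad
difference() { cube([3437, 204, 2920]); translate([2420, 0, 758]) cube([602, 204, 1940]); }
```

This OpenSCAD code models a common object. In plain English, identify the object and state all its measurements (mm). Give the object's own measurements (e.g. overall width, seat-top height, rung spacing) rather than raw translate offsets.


A wall 3437 mm long (x), 204 mm thick (y), 2920 mm tall, with a rectangular window opening cut through it. The opening is 602 mm wide and 1940 mm tall; its sill is at z = 758 mm and its near (−x) edge is 2420 mm from the wall's −x end. The opening passes through the full wall thickness.


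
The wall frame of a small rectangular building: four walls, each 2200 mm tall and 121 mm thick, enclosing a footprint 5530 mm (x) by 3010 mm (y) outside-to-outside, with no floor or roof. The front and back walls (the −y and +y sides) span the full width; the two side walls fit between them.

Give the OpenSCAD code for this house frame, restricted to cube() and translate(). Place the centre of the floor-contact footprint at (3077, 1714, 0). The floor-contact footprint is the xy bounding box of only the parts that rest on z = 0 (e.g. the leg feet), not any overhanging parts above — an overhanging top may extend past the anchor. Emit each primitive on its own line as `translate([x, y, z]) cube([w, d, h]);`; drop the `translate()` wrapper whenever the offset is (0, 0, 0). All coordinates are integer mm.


translate([312, 209, 0]) cube([5530, 121, 2200]);
translate([312, 3098, 0]) cube([5530, 121, 2200]);
translate([312, 330, 0]) cube([121, 2768, 2200]);
translate([5721, 330, 0]) cube([121, 2768, 2200]);


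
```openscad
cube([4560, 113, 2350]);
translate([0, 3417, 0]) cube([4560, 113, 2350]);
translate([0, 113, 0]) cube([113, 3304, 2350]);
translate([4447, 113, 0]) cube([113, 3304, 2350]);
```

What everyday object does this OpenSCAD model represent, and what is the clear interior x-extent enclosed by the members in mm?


A house (or room) frame. The interior width is 4334 mm.

Four 2350 mm walls enclosing a rectangle with no floor or roof — a room or house frame. Outside width is 4560 mm and wall thickness is 113 mm, so the interior width is 4560 − 2 × 113 = 4334 mm.


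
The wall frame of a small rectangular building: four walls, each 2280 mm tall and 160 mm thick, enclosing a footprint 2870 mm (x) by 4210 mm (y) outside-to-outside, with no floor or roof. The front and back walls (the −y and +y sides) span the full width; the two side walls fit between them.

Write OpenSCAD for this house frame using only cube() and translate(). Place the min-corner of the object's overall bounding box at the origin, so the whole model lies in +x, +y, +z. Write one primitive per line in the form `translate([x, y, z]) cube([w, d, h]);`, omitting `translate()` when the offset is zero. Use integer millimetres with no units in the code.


cube([2870, 160, 2280]);
translate([0, 4050, 0]) cube([2870, 160, 2280]);
translate([0, 160, 0]) cube([160, 3890, 2280]);
translate([2710, 160, 0]) cube([160, 3890, 2280]);


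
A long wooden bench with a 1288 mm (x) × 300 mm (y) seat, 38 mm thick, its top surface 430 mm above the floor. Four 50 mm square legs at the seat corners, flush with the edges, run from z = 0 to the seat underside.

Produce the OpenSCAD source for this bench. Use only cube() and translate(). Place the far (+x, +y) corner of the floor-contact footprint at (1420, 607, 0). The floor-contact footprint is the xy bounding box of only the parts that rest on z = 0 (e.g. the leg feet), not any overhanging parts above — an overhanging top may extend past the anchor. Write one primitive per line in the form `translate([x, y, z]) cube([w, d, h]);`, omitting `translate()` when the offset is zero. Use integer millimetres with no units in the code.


// leg_h = 430 − 38 = 392
translate([132, 307, 392]) cube([1288, 300, 38]);
translate([132, 307, 0]) cube([50, 50, 392]);
translate([132, 557, 0]) cube([50, 50, 392]);
translate([1370, 307, 0]) cube([50, 50, 392]);
translate([1370, 557, 0]) cube([50, 50, 392]);


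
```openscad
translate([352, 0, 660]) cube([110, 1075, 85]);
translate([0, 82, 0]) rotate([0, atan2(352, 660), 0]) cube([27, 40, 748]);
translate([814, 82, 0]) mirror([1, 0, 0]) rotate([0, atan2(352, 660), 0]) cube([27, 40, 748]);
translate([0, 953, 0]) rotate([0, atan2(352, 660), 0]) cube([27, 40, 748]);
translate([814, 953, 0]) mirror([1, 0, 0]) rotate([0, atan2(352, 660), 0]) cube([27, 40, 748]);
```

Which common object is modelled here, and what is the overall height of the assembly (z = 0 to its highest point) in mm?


A sawhorse. The overall height is 745 mm.

A beam across two mirrored pairs of raked legs — a sawhorse. The beam's underside is at z = 660 (matching the legs' vertical rise in atan2(352, 660)) and the beam is 85 mm tall, so its top is at 660 + 85 = 745 mm. The raked legs top out at the beam's underside, so that is the highest point.


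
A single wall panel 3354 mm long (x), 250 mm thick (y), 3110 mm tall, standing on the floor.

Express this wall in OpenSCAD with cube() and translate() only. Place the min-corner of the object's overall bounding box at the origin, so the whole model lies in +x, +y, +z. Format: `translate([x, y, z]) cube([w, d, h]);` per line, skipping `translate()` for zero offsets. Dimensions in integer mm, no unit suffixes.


cube([3354, 250, 3110]);


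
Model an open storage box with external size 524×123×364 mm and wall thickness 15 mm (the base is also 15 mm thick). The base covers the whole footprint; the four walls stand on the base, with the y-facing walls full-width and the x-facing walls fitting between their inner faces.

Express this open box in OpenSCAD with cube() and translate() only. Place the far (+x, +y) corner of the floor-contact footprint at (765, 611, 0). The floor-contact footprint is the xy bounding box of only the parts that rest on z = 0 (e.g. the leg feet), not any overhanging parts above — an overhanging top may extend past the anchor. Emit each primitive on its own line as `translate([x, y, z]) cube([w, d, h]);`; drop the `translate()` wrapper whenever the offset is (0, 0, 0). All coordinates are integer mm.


translate([241, 488, 0]) cube([524, 123, 15]);
translate([241, 488, 15]) cube([524, 15, 349]);
translate([241, 596, 15]) cube([524, 15, 349]);
translate([241, 503, 15]) cube([15, 93, 349]);
translate([750, 503, 15]) cube([15, 93, 349]);


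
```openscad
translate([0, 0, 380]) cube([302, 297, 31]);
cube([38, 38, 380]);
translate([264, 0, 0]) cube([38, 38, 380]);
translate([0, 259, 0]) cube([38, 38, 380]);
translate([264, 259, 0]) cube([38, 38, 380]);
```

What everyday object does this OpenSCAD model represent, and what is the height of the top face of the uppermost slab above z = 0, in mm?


A stool. The seat height is 411 mm.

A 302×297×31 slab at z = 380 on four corner posts — a stool. The seat top is 380 + 31 = 411 mm.


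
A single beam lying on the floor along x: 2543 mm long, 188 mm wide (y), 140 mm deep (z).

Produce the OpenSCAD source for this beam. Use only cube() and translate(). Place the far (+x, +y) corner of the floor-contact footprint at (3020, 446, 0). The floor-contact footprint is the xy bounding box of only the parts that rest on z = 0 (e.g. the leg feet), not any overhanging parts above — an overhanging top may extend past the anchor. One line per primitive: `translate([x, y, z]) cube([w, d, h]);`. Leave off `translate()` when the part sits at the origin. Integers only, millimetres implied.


translate([477, 258, 0]) cube([2543, 188, 140]);


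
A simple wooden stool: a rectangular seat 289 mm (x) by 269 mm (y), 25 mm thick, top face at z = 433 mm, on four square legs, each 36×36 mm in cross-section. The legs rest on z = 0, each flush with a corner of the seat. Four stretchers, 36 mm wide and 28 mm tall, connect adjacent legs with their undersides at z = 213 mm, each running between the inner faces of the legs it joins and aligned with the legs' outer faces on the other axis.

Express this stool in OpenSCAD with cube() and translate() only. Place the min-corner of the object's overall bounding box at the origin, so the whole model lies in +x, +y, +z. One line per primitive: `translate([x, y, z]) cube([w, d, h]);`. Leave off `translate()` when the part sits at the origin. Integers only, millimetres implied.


translate([0, 0, 408]) cube([289, 269, 25]);
cube([36, 36, 408]);
translate([253, 0, 0]) cube([36, 36, 408]);
translate([0, 233, 0]) cube([36, 36, 408]);
translate([253, 233, 0]) cube([36, 36, 408]);
translate([36, 0, 213]) cube([217, 36, 28]);
translate([36, 233, 213]) cube([217, 36, 28]);
translate([0, 36, 213]) cube([36, 197, 28]);
translate([253, 36, 213]) cube([36, 197, 28]);


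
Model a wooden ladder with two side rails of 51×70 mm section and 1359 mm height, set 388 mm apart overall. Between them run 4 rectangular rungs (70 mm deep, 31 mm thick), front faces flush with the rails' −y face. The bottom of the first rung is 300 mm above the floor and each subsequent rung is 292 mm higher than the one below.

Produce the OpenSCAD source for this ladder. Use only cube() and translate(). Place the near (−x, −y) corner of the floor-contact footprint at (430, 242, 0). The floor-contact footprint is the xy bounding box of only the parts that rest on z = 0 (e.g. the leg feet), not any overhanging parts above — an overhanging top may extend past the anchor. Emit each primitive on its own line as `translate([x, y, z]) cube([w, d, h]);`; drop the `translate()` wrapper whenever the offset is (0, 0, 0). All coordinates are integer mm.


// rung span = 388 - 2*51 = 286
// rung[k] z = 300 + k*292
translate([430, 242, 0]) cube([51, 70, 1359]);
translate([767, 242, 0]) cube([51, 70, 1359]);
translate([481, 242, 300]) cube([286, 70, 31]);
translate([481, 242, 592]) cube([286, 70, 31]);
translate([481, 242, 884]) cube([286, 70, 31]);
translate([481, 242, 1176]) cube([286, 70, 31]);


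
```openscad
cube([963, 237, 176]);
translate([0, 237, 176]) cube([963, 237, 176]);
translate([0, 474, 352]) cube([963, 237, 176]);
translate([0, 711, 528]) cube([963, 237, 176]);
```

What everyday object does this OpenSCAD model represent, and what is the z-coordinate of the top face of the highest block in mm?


A staircase. The total rise is 704 mm.

4 identical blocks, each offset up and back from the previous — a staircase. Each step is 176 mm tall and there are 4 of them, so the total rise is 4 × 176 = 704 mm.


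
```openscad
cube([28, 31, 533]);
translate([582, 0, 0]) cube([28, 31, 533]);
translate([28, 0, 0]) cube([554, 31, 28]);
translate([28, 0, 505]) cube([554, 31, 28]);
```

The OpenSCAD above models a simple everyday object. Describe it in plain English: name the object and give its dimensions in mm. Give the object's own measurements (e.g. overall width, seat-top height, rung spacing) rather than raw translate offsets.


A rectangular picture frame lying in the x–z plane (depth along y). The opening is 554 mm wide (x) by 477 mm tall (z), surrounded by a border 28 mm wide on all four sides. The frame is 31 mm deep and is made of two full-height vertical stiles with two horizontal rails fitted between them.


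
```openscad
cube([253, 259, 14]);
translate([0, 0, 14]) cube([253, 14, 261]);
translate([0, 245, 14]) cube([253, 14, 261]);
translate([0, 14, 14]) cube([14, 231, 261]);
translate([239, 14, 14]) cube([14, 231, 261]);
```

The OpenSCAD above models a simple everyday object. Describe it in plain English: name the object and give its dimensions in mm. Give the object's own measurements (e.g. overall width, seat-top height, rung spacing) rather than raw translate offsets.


An open-topped rectangular box: outside dimensions 253×259×275 mm, with a uniform wall and base thickness of 14 mm. The base is a full 253×259 slab on the floor; four walls sit on top of the base. The front and back walls (the −y and +y sides) span the full width; the two side walls fit between them.


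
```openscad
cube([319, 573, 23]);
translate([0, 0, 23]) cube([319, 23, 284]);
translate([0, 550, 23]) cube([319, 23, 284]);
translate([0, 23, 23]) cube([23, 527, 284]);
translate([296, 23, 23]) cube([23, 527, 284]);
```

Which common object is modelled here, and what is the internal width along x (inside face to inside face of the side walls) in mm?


An open box. The internal width is 273 mm.

A 319×573 base slab with four walls standing on it — an open box. The base is 319 mm wide and the walls are 23 mm thick, so the internal width is 319 − 2 × 23 = 273 mm.


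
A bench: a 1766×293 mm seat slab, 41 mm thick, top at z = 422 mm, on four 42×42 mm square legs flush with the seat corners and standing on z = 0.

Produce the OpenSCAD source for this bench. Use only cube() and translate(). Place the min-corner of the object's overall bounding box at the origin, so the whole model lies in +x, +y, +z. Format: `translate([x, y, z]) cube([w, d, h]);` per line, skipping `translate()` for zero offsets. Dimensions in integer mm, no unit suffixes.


translate([0, 0, 381]) cube([1766, 293, 41]);
cube([42, 42, 381]);
translate([0, 251, 0]) cube([42, 42, 381]);
translate([1724, 0, 0]) cube([42, 42, 381]);
translate([1724, 251, 0]) cube([42, 42, 381]);


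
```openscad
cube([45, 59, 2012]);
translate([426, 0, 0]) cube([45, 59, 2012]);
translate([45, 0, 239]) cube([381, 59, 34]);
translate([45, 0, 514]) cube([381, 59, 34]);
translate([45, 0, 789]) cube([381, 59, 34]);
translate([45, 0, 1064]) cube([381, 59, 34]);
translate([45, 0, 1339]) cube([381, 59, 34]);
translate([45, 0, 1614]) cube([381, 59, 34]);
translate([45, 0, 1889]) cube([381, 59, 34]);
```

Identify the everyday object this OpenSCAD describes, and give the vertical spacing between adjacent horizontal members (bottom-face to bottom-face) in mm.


A ladder. The rung spacing is 275 mm.

Two tall 45×59 posts with 7 short bars between them — a ladder. Adjacent rungs sit at z = 239 and z = 514, so the spacing is 514 − 239 = 275 mm.


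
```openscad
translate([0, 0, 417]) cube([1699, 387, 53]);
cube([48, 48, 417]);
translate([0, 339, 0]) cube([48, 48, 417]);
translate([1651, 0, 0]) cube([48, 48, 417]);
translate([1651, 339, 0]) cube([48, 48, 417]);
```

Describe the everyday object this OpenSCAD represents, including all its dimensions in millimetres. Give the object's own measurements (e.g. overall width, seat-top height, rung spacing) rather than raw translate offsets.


A bench: a 1699×387 mm seat slab, 53 mm thick, top at z = 470 mm, on four 48×48 mm square legs flush with the seat corners and standing on z = 0.


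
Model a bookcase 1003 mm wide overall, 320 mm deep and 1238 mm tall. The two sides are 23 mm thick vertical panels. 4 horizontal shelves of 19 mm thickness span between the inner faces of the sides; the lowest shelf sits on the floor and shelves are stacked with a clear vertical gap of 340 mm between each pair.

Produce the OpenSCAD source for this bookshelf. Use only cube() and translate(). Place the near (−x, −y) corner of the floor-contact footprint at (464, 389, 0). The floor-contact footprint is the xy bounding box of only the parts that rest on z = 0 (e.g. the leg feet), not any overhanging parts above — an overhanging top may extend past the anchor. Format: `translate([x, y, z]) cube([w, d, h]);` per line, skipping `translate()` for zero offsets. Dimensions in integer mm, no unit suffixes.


translate([464, 389, 0]) cube([23, 320, 1238]);
translate([1444, 389, 0]) cube([23, 320, 1238]);
translate([487, 389, 0]) cube([957, 320, 19]);
translate([487, 389, 359]) cube([957, 320, 19]);
translate([487, 389, 718]) cube([957, 320, 19]);
translate([487, 389, 1077]) cube([957, 320, 19]);


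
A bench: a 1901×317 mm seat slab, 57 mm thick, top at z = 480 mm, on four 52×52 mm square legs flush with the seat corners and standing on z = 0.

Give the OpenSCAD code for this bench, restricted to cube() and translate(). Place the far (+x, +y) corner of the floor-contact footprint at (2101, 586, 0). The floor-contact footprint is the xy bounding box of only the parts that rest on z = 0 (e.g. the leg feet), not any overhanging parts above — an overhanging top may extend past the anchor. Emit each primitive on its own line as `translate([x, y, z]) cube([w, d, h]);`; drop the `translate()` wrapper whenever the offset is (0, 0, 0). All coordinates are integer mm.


// leg_h = 480 − 57 = 423
translate([200, 269, 423]) cube([1901, 317, 57]);
translate([200, 269, 0]) cube([52, 52, 423]);
translate([200, 534, 0]) cube([52, 52, 423]);
translate([2049, 269, 0]) cube([52, 52, 423]);
translate([2049, 534, 0]) cube([52, 52, 423]);


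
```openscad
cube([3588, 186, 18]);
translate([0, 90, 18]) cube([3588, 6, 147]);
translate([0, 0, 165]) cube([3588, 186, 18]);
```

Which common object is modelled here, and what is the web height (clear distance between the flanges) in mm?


An I-beam. The web height is 147 mm.

Two wide flanges with a thin centred web — an I-beam. Overall 183 mm minus two 18 mm flanges gives a web of 183 − 2·18 = 147 mm.


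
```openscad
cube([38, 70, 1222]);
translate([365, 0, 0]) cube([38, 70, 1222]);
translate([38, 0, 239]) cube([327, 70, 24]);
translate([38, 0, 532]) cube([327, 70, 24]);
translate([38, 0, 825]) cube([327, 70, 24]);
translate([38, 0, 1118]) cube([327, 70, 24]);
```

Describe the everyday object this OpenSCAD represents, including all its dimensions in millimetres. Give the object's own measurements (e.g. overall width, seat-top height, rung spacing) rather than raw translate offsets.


A straight ladder. Two 38×70 mm vertical rails, 1222 mm tall, stand 403 mm apart (outside-to-outside) with their front faces coplanar on the −y side. 4 rungs, each 70 mm deep and 24 mm tall, span between the inner faces of the rails, front faces flush with the rails. The lowest rung's underside is at z = 239 mm and rungs are spaced 293 mm apart (underside to underside).


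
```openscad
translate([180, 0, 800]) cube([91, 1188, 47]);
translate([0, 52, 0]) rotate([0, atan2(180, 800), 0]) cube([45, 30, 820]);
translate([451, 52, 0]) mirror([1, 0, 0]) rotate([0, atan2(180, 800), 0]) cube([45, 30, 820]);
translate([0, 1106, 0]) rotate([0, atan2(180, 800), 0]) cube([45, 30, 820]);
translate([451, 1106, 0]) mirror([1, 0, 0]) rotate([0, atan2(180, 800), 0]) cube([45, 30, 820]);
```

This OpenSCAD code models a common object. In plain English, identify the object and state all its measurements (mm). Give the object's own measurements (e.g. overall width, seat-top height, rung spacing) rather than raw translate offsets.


A sawhorse. A 91×1188×47 mm beam (x, y, z) sits on two A-frame leg pairs. Each pair is two raked legs of 45×30 mm section (30 mm along y) splaying symmetrically in x. Each leg rises 800 mm vertically over 180 mm of horizontal reach and is 820 mm long along its own axis. Every leg's outer bottom edge rests on the floor and its outer top edge meets a bottom edge of the beam — the left legs (tilting toward +x) meet the beam's −x bottom edge, the right legs (their mirror images, tilting toward −x) meet its +x bottom edge — so the leg tops tuck under the beam, the beam's underside is 800 mm above the floor, and the feet are 451 mm apart outside-to-outside with the beam centred between them. The two leg pairs are set in 52 mm from either end of the beam.


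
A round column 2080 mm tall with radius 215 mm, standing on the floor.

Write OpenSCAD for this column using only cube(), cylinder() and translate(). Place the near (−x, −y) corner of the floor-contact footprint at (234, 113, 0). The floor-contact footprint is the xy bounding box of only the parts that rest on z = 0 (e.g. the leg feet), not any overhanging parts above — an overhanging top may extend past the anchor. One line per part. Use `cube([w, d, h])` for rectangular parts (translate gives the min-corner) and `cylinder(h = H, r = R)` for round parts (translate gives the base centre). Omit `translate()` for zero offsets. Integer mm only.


translate([449, 328, 0]) cylinder(h = 2080, r = 215);


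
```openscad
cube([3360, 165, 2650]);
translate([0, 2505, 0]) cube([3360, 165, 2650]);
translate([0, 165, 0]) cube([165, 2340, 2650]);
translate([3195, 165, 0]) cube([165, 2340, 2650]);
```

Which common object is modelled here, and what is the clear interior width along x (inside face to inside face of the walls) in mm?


A house (or room) frame. The interior width is 3030 mm.

Four 2650 mm walls enclosing a rectangle with no floor or roof — a room or house frame. Outside width is 3360 mm and wall thickness is 165 mm, so the interior width is 3360 − 2 × 165 = 3030 mm.


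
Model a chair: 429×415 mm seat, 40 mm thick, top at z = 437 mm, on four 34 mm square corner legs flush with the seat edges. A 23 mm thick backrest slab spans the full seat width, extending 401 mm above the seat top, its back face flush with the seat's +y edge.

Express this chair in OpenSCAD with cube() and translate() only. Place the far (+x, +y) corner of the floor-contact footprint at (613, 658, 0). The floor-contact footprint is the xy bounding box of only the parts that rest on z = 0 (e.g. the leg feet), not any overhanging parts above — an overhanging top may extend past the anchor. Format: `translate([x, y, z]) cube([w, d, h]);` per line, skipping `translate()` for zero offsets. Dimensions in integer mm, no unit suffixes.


// leg_h = 437 - 40 = 397
translate([184, 243, 397]) cube([429, 415, 40]);
translate([184, 243, 0]) cube([34, 34, 397]);
translate([579, 243, 0]) cube([34, 34, 397]);
translate([184, 624, 0]) cube([34, 34, 397]);
translate([579, 624, 0]) cube([34, 34, 397]);
translate([184, 635, 437]) cube([429, 23, 401]);


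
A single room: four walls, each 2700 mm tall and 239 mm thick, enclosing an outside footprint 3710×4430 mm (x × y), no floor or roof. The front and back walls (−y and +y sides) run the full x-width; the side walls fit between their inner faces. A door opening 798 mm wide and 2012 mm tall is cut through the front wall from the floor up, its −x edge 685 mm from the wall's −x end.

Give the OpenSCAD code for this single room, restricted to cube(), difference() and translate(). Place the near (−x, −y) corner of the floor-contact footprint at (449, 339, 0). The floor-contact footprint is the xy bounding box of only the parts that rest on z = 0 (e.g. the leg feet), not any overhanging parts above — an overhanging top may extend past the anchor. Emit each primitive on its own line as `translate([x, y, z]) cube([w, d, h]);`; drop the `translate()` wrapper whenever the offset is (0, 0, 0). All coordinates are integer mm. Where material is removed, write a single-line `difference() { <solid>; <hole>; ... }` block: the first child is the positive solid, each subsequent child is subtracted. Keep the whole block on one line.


difference() { translate([449, 339, 0]) cube([3710, 239, 2700]); translate([1134, 339, 0]) cube([798, 239, 2012]); }
translate([449, 4530, 0]) cube([3710, 239, 2700]);
translate([449, 578, 0]) cube([239, 3952, 2700]);
translate([3920, 578, 0]) cube([239, 3952, 2700]);


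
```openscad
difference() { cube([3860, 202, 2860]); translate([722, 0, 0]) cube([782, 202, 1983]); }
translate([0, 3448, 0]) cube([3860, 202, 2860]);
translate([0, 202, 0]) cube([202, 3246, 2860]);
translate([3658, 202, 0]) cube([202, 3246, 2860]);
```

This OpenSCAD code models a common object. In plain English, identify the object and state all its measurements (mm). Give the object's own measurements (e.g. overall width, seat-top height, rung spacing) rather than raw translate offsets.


A single room: four walls, each 2860 mm tall and 202 mm thick, enclosing an outside footprint 3860×3650 mm (x × y), no floor or roof. The front and back walls (−y and +y sides) run the full x-width; the side walls fit between their inner faces. A door opening 782 mm wide and 1983 mm tall is cut through the front wall from the floor up, its −x edge 722 mm from the wall's −x end.


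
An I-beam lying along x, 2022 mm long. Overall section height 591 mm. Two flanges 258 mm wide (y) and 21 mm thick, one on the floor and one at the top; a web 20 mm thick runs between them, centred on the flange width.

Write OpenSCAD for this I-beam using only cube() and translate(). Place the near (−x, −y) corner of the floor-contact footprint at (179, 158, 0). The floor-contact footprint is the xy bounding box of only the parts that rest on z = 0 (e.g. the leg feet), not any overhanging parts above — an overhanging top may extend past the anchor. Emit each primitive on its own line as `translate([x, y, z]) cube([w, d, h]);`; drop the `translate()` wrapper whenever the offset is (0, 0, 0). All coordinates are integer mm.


translate([179, 158, 0]) cube([2022, 258, 21]);
translate([179, 277, 21]) cube([2022, 20, 549]);
translate([179, 158, 570]) cube([2022, 258, 21]);


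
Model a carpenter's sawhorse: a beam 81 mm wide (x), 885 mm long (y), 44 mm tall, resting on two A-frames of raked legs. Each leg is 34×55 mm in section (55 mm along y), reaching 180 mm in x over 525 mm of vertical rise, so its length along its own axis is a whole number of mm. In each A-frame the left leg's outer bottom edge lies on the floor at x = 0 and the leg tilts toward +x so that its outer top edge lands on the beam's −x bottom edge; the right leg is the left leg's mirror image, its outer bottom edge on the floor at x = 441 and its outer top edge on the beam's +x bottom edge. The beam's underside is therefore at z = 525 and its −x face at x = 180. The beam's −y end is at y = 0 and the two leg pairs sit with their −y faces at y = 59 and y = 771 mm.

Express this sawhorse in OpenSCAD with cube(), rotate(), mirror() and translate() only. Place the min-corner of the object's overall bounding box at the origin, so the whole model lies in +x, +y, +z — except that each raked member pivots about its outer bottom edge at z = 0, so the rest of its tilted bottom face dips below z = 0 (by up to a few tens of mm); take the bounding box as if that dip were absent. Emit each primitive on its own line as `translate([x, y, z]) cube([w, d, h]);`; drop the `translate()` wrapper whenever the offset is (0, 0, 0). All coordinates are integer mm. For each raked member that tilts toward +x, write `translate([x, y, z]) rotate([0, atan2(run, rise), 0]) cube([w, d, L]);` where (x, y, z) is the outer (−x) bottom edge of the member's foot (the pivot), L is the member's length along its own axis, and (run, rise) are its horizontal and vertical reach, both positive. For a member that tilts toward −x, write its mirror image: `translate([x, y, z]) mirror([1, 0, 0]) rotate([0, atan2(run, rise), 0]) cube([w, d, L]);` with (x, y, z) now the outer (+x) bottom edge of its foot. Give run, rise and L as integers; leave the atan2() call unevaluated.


translate([180, 0, 525]) cube([81, 885, 44]);
translate([0, 59, 0]) rotate([0, atan2(180, 525), 0]) cube([34, 55, 555]);
translate([441, 59, 0]) mirror([1, 0, 0]) rotate([0, atan2(180, 525), 0]) cube([34, 55, 555]);
translate([0, 771, 0]) rotate([0, atan2(180, 525), 0]) cube([34, 55, 555]);
translate([441, 771, 0]) mirror([1, 0, 0]) rotate([0, atan2(180, 525), 0]) cube([34, 55, 555]);


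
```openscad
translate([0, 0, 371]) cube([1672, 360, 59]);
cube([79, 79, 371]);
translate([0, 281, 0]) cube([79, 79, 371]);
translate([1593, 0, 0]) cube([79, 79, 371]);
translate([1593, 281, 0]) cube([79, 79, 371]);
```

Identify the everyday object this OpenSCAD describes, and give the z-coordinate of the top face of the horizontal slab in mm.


A bench. The seat-top height is 430 mm.

A long slab on four corner posts — a bench. The slab sits at z = 371 with thickness 59, so the top is 371 + 59 = 430 mm.


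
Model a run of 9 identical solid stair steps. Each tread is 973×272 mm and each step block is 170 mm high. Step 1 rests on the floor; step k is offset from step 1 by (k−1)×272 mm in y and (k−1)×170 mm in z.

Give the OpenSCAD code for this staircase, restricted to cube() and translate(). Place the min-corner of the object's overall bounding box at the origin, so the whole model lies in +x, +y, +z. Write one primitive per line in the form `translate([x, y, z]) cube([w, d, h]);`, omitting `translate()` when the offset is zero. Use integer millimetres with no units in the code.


cube([973, 272, 170]);
translate([0, 272, 170]) cube([973, 272, 170]);
translate([0, 544, 340]) cube([973, 272, 170]);
translate([0, 816, 510]) cube([973, 272, 170]);
translate([0, 1088, 680]) cube([973, 272, 170]);
translate([0, 1360, 850]) cube([973, 272, 170]);
translate([0, 1632, 1020]) cube([973, 272, 170]);
translate([0, 1904, 1190]) cube([973, 272, 170]);
translate([0, 2176, 1360]) cube([973, 272, 170]);


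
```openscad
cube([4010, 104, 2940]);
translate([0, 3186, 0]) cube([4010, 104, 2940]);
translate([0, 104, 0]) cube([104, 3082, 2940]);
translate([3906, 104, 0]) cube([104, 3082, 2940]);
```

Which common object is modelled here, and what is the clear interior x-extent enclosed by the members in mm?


A house (or room) frame. The interior width is 3802 mm.

Four 2940 mm walls enclosing a rectangle with no floor or roof — a room or house frame. Outside width is 4010 mm and wall thickness is 104 mm, so the interior width is 4010 − 2 × 104 = 3802 mm.


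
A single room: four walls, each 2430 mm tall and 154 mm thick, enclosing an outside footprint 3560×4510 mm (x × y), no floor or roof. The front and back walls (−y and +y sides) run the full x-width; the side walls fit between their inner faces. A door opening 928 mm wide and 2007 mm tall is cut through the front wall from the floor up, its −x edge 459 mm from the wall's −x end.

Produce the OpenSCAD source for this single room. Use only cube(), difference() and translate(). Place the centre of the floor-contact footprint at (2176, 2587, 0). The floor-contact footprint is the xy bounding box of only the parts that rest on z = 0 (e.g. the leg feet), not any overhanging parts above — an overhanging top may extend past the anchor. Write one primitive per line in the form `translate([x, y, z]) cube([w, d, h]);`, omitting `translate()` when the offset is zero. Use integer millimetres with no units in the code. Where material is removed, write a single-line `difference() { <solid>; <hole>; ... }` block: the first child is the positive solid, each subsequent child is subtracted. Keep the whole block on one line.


difference() { translate([396, 332, 0]) cube([3560, 154, 2430]); translate([855, 332, 0]) cube([928, 154, 2007]); }
translate([396, 4688, 0]) cube([3560, 154, 2430]);
translate([396, 486, 0]) cube([154, 4202, 2430]);
translate([3802, 486, 0]) cube([154, 4202, 2430]);


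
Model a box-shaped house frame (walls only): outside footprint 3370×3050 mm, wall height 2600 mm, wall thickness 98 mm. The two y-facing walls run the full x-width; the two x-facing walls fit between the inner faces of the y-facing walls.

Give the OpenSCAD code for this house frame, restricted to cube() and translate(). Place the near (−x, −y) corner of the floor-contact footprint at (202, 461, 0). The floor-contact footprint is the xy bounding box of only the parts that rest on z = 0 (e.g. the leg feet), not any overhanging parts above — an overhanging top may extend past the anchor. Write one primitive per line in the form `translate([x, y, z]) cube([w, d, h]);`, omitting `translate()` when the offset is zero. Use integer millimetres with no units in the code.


translate([202, 461, 0]) cube([3370, 98, 2600]);
translate([202, 3413, 0]) cube([3370, 98, 2600]);
translate([202, 559, 0]) cube([98, 2854, 2600]);
translate([3474, 559, 0]) cube([98, 2854, 2600]);


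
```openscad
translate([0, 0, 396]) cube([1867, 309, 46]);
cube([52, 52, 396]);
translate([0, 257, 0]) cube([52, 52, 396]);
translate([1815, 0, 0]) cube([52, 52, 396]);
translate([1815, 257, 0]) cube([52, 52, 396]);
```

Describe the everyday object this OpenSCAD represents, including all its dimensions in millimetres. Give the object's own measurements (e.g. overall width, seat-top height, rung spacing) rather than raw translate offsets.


A bench: a 1867×309 mm seat slab, 46 mm thick, top at z = 442 mm, on four 52×52 mm square legs flush with the seat corners and standing on z = 0.


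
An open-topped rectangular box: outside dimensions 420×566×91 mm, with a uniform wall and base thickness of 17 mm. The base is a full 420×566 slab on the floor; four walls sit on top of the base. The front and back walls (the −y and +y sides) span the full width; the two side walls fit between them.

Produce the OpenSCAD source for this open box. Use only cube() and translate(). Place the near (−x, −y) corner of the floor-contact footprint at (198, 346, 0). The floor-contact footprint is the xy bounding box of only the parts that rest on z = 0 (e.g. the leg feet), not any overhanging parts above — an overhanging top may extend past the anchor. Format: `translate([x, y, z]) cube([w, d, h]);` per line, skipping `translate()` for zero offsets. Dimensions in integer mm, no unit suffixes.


translate([198, 346, 0]) cube([420, 566, 17]);
translate([198, 346, 17]) cube([420, 17, 74]);
translate([198, 895, 17]) cube([420, 17, 74]);
translate([198, 363, 17]) cube([17, 532, 74]);
translate([601, 363, 17]) cube([17, 532, 74]);


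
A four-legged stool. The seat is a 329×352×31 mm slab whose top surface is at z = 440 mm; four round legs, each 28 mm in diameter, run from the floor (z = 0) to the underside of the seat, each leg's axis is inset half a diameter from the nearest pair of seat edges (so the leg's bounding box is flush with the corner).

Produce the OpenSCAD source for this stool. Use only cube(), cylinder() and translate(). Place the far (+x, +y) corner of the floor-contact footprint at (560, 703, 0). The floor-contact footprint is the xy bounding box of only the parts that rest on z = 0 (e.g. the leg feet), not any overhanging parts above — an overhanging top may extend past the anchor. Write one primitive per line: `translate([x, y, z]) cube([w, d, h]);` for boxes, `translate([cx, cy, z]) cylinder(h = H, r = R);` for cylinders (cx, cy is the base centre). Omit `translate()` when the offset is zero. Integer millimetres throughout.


translate([231, 351, 409]) cube([329, 352, 31]);
translate([245, 365, 0]) cylinder(h = 409, r = 14);
translate([546, 365, 0]) cylinder(h = 409, r = 14);
translate([245, 689, 0]) cylinder(h = 409, r = 14);
translate([546, 689, 0]) cylinder(h = 409, r = 14);
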